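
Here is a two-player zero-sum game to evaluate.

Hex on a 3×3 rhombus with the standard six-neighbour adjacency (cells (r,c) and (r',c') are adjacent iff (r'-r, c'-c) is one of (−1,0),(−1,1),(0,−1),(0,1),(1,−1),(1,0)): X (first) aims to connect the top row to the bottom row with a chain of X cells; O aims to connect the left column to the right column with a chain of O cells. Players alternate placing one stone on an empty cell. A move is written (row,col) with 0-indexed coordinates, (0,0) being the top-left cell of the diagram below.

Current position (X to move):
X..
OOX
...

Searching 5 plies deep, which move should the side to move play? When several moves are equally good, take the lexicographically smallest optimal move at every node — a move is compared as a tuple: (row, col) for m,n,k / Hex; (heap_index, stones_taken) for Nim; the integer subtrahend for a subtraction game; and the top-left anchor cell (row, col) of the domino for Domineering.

X's best at [X../OOX/...]: (0,2)

[X../OOX/...] X move#1: (0,1):-1/XX./OOX/..., (0,2):+1/X.X/OOX/...*, (2,0):-1/X../OOX/X.., (2,1):-1/X../OOX/.X., (2,2):-1/X../OOX/..X
[X.X/OOX/...] O move#2: (0,1):-1/XOX/OOX/...*, (2,0):-1/X.X/OOX/O.., (2,1):-1/X.X/OOX/.O., (2,2):-1/X.X/OOX/..O
[XOX/OOX/...] X move#3: (2,0):+1/XOX/OOX/X..*, (2,1):+1/XOX/OOX/.X., (2,2):+1/XOX/OOX/..X
[XOX/OOX/X..] O move#4: (2,1):-1/XOX/OOX/XO.*, (2,2):-1/XOX/OOX/X.O
[XOX/OOX/XO.] X move#5: (2,2):+1/XOX/OOX/XOX*
[XOX/OOX/XOX] end (terminal -1, O#6); searched X../OOX/... to 5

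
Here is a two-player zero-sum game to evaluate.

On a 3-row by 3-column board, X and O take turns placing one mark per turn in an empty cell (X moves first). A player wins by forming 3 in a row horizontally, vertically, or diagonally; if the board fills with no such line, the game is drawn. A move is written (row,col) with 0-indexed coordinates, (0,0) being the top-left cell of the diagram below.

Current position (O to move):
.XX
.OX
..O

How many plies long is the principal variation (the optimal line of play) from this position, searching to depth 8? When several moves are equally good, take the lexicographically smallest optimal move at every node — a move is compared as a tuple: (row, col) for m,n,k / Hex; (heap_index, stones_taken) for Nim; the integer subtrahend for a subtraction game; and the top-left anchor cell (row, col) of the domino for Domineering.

[.XX/.OX/..O] O move#1: (0,0):+1/OXX/.OX/..O*, (1,0):-1/.XX/OOX/..O, (2,0):-1/.XX/.OX/O.O, (2,1):-1/.XX/.OX/.OO
[OXX/.OX/..O] end (terminal -1, X#2); searched .XX/.OX/..O to 8

PV length from [.XX/.OX/..O]: 1 ply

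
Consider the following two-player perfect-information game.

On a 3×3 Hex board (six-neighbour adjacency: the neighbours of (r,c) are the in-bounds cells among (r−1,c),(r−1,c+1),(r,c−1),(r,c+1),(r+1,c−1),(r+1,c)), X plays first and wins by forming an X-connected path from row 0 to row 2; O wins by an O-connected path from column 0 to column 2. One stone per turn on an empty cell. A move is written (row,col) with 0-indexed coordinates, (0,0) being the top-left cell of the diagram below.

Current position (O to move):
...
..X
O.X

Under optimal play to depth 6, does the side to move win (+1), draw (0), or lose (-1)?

[.../..X/O.X] O move#1: (0,0):-1/O../..X/O.X, (0,1):-1/.O./..X/O.X, (0,2):+1/..O/..X/O.X*, (1,0):-1/.../O.X/O.X, (1,1):-1/.../.OX/O.X, (2,1):-1/.../..X/OOX
[..O/..X/O.X] X move#2: (0,0):-1/X.O/..X/O.X*, (0,1):-1/.XO/..X/O.X, (1,0):-1/..O/X.X/O.X, (1,1):-1/..O/.XX/O.X, (2,1):-1/..O/..X/OXX
[X.O/..X/O.X] O move#3: (0,1):+1/XOO/..X/O.X*, (1,0):+1/X.O/O.X/O.X, (1,1):+1/X.O/.OX/O.X, (2,1):-1/X.O/..X/OOX
[XOO/..X/O.X] X move#4: (1,0):-1/XOO/X.X/O.X*, (1,1):-1/XOO/.XX/O.X, (2,1):-1/XOO/..X/OXX
[XOO/X.X/O.X] O move#5: (1,1):+1/XOO/XOX/O.X*, (2,1):-1/XOO/X.X/OOX
[XOO/XOX/O.X] end (terminal -1, X#6); searched .../..X/O.X to 6

value(.../..X/O.X, O) = +1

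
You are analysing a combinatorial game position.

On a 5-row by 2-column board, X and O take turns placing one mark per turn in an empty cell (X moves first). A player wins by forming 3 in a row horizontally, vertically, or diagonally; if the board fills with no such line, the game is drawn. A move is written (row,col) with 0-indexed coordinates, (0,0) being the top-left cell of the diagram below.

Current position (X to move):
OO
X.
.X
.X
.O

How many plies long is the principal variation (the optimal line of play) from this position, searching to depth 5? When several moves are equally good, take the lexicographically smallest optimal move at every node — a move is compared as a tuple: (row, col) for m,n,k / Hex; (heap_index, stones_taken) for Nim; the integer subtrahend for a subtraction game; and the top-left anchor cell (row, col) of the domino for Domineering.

PV length from [OO/X./.X/.X/.O]: 1 ply

p1 X@[OO/X./.X/.X/.O]: (1,1)[OO/XX/.X/.X/.O]+1* (2,0)[OO/X./XX/.X/.O]+1 (3,0)[OO/X./.X/XX/.O]+1 (4,0)[OO/X./.X/.X/XO]+0
p2 O@[OO/XX/.X/.X/.O] terminal -1; root [OO/X./.X/.X/.O] d5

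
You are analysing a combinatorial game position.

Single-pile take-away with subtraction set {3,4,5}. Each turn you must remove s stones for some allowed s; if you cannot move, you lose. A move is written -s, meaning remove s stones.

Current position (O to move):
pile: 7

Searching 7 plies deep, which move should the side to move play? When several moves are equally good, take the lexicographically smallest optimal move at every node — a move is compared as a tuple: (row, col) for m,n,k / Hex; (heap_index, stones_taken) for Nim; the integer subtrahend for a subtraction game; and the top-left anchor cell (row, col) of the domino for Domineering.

[7] O move#1: -3:-1/4, -4:-1/3, -5:+1/2*
[2] end (terminal -1, X#2); searched 7 to 7

O's best at [7]: -5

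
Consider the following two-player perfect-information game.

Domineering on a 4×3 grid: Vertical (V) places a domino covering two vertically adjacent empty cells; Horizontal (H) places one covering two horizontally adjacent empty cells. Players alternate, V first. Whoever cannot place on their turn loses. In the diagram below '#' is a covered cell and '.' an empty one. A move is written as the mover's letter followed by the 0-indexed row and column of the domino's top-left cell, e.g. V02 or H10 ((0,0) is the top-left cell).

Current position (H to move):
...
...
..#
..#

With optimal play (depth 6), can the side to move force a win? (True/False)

[.../.../..#/..#] H move#1: H00:-1/##./.../..#/..#*, H01:-1/.##/.../..#/..#, H10:-1/.../##./..#/..#, H11:-1/.../.##/..#/..#, H20:-1/.../.../###/..#, H30:-1/.../.../..#/###
[##./.../..#/..#] V move#2: V02:-1/###/..#/..#/..#, V10:+1/##./#../#.#/..#*, V11:+1/##./.#./.##/..#, V20:+1/##./.../#.#/#.#, V21:+1/##./.../.##/.##
[##./#../#.#/..#] H move#3: H11:-1/##./###/#.#/..#*, H30:-1/##./#../#.#/###
[##./###/#.#/..#] V move#4: V21:+1/##./###/###/.##*
[##./###/###/.##] end (terminal -1, H#5); searched .../.../..#/..# to 6

H winning at [.../.../..#/..#]: False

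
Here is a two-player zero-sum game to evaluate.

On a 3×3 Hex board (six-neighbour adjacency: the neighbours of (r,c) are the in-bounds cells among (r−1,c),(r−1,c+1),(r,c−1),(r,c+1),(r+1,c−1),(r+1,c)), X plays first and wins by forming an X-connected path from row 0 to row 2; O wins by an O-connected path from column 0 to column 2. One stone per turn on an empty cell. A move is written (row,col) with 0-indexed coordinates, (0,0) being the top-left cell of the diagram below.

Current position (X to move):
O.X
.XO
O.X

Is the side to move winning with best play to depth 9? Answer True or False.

p1 X@[O.X/.XO/O.X]: (0,1)[OXX/.XO/O.X]-1 (1,0)[O.X/XXO/O.X]-1 (2,1)[O.X/.XO/OXX]+1*
p2 O@[O.X/.XO/OXX] terminal -1; root [O.X/.XO/O.X] d9

X winning at [O.X/.XO/O.X]: True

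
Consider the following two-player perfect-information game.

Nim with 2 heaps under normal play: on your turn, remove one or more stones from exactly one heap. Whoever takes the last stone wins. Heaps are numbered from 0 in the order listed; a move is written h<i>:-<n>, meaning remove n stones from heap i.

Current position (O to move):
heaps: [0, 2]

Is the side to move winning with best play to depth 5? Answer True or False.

p1 O@[(0,2)]: h1:-1[(0,1)]-1 h1:-2[(0,0)]+1*
p2 X@[(0,0)] terminal -1; root [(0,2)] d5

O winning at [(0,2)]: True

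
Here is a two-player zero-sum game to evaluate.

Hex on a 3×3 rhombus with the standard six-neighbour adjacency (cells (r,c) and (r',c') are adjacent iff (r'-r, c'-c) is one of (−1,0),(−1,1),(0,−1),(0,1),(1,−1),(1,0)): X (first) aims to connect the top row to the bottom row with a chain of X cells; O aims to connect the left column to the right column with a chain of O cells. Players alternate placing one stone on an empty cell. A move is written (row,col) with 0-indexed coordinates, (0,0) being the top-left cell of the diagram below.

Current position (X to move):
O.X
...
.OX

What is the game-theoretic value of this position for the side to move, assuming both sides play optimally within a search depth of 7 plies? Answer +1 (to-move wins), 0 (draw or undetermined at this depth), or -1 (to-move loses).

value(O.X/.../.OX, X) = +1

p1 X@[O.X/.../.OX]: (0,1)[OXX/.../.OX]+1* (1,0)[O.X/X../.OX]+1 (1,1)[O.X/.X./.OX]+1 (1,2)[O.X/..X/.OX]+1 (2,0)[O.X/.../XOX]+1
p2 O@[OXX/.../.OX]: (1,0)[OXX/O../.OX]-1* (1,1)[OXX/.O./.OX]-1 (1,2)[OXX/..O/.OX]-1 (2,0)[OXX/.../OOX]-1
p3 X@[OXX/O../.OX]: (1,1)[OXX/OX./.OX]+1* (1,2)[OXX/O.X/.OX]+1 (2,0)[OXX/O../XOX]+1
p4 O@[OXX/OX./.OX]: (1,2)[OXX/OXO/.OX]-1* (2,0)[OXX/OX./OOX]-1
p5 X@[OXX/OXO/.OX]: (2,0)[OXX/OXO/XOX]+1*
p6 O@[OXX/OXO/XOX] terminal -1; root [O.X/.../.OX] d7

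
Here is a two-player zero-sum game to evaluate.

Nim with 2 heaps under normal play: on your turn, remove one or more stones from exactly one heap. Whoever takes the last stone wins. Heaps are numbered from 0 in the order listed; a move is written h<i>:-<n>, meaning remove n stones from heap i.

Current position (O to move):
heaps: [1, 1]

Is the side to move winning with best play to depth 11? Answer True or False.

O winning at [(1,1)]: False

p1 O@[(1,1)]: h0:-1[(0,1)]-1* h1:-1[(1,0)]-1
p2 X@[(0,1)]: h1:-1[(0,0)]+1*
p3 O@[(0,0)] terminal -1; root [(1,1)] d11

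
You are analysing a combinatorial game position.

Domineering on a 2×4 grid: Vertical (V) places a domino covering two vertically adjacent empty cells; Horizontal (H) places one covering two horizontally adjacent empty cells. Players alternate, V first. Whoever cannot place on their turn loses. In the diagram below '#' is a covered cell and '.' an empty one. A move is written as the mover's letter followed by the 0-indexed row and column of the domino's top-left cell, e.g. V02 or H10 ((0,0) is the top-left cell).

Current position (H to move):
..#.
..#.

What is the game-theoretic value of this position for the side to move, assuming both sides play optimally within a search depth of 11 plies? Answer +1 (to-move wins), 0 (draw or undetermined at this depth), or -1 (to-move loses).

value(..#./..#., H) = +1

ply 1, H at ..#./..#. | H00=+1→###./..#.*; H10=+1→..#./###.
ply 2, V at ###./..#. | V03=-1→####/..##*
ply 3, H at ####/..## | H10=+1→####/####*
ply 4: ####/#### is terminal -1 (V); from ..#./..#. depth 11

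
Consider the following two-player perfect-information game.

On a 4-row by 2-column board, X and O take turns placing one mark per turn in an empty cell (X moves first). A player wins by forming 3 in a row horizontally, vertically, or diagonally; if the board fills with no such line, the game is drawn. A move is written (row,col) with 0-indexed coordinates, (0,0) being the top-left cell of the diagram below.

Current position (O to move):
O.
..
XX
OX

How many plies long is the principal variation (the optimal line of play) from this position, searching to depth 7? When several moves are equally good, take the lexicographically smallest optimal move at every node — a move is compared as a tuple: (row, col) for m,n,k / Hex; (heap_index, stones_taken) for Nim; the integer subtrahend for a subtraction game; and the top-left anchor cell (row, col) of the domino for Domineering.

[O./../XX/OX] O move#1: (0,1):-1/OO/../XX/OX, (1,0):-1/O./O./XX/OX, (1,1):+0/O./.O/XX/OX*
[O./.O/XX/OX] X move#2: (0,1):+0/OX/.O/XX/OX*, (1,0):+0/O./XO/XX/OX
[OX/.O/XX/OX] O move#3: (1,0):+0/OX/OO/XX/OX*
[OX/OO/XX/OX] end (terminal +0, X#4); searched O./../XX/OX to 7

PV length from [O./../XX/OX]: 3 plies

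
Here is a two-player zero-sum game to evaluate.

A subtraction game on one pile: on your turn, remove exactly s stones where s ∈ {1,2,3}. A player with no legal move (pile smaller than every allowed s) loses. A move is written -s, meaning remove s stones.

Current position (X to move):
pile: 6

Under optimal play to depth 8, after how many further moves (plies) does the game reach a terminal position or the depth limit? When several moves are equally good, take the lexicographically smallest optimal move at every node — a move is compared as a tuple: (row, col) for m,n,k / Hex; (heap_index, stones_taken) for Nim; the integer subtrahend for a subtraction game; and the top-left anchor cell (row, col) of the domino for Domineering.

PV length from [6]: 3 plies

p1 X@[6]: -1[5]-1 -2[4]+1* -3[3]-1
p2 O@[4]: -1[3]-1* -2[2]-1 -3[1]-1
p3 X@[3]: -1[2]-1 -2[1]-1 -3[0]+1*
p4 O@[0] terminal -1; root [6] d8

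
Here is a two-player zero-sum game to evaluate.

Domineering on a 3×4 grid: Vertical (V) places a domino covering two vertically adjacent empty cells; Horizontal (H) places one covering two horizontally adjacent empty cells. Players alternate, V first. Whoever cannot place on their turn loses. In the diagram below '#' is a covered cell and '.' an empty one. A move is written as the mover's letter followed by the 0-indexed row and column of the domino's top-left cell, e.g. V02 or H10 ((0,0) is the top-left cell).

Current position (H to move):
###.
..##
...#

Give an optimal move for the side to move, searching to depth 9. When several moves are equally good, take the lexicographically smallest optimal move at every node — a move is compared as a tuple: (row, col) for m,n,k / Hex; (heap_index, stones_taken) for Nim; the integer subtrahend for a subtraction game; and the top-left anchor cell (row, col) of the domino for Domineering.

p1 H@[###./..##/...#]: H10[###./####/...#]+1* H20[###./..##/##.#]+1 H21[###./..##/.###]-1
p2 V@[###./####/...#] terminal -1; root [###./..##/...#] d9

H's best at [###./..##/...#]: H10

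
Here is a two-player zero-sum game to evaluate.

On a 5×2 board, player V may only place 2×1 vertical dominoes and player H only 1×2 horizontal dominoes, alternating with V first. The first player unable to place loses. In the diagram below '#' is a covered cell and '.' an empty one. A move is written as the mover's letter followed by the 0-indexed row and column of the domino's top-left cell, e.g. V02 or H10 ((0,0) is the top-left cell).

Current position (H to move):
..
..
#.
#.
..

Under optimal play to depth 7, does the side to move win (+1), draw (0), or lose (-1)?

value(../../#./#./.., H) = +1

p1 H@[../../#./#./..]: H00[##/../#./#./..]+1* H10[../##/#./#./..]+1 H40[../../#./#./##]-1
p2 V@[##/../#./#./..]: V11[##/.#/##/#./..]-1* V21[##/../##/##/..]-1 V31[##/../#./##/.#]-1
p3 H@[##/.#/##/#./..]: H40[##/.#/##/#./##]+1*
p4 V@[##/.#/##/#./##] terminal -1; root [../../#./#./..] d7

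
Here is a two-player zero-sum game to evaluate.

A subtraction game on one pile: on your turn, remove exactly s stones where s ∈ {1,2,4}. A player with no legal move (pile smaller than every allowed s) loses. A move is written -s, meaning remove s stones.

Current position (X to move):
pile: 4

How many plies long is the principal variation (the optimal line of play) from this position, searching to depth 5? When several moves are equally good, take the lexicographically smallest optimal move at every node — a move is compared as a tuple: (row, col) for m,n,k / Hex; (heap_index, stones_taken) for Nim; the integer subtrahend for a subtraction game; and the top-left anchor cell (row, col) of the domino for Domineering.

p1 X@[4]: -1[3]+1* -2[2]-1 -4[0]+1
p2 O@[3]: -1[2]-1* -2[1]-1
p3 X@[2]: -1[1]-1 -2[0]+1*
p4 O@[0] terminal -1; root [4] d5

PV length from [4]: 3 plies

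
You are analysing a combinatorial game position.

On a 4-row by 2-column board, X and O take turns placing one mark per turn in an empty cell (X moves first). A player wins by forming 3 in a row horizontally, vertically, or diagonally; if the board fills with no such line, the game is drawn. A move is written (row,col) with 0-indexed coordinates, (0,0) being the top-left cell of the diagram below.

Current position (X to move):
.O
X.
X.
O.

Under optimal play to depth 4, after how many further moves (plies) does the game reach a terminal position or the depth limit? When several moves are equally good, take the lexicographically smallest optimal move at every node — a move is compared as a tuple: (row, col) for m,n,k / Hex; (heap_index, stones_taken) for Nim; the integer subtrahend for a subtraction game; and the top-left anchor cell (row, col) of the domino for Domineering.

ply 1, X at .O/X./X./O. | (0,0)=+1→XO/X./X./O.*; (1,1)=+0→.O/XX/X./O.; (2,1)=+0→.O/X./XX/O.; (3,1)=+0→.O/X./X./OX
ply 2: XO/X./X./O. is terminal -1 (O); from .O/X./X./O. depth 4

PV length from [.O/X./X./O.]: 1 ply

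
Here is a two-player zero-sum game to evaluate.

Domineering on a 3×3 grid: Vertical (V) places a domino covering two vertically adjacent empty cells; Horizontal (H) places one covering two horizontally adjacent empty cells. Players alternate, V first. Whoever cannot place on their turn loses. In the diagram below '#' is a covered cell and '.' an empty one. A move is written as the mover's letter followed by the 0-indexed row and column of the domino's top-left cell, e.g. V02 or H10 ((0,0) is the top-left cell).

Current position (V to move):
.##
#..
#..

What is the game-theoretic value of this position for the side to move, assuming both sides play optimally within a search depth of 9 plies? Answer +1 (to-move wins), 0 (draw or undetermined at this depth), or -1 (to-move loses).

[.##/#../#..] V move#1: V11:+1/.##/##./##.*, V12:+1/.##/#.#/#.#
[.##/##./##.] end (terminal -1, H#2); searched .##/#../#.. to 9

value(.##/#../#.., V) = +1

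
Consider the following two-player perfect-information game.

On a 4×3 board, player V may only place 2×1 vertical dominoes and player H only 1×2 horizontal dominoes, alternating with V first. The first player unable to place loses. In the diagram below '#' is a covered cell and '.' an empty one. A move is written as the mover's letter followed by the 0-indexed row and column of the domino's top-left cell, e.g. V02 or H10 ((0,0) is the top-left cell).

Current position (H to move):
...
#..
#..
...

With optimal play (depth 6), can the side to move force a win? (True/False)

H winning at [.../#../#../...]: False

[.../#../#../...] H move#1: H00:-1/##./#../#../...*, H01:-1/.##/#../#../..., H11:-1/.../###/#../..., H21:-1/.../#../###/..., H30:-1/.../#../#../##., H31:-1/.../#../#../.##
[##./#../#../...] V move#2: V02:-1/###/#.#/#../..., V11:+1/##./##./##./...*, V12:+1/##./#.#/#.#/..., V21:+1/##./#../##./.#., V22:+1/##./#../#.#/..#
[##./##./##./...] H move#3: H30:-1/##./##./##./##.*, H31:-1/##./##./##./.##
[##./##./##./##.] V move#4: V02:+1/###/###/##./##.*, V12:+1/##./###/###/##., V22:+1/##./##./###/###
[###/###/##./##.] end (terminal -1, H#5); searched .../#../#../... to 6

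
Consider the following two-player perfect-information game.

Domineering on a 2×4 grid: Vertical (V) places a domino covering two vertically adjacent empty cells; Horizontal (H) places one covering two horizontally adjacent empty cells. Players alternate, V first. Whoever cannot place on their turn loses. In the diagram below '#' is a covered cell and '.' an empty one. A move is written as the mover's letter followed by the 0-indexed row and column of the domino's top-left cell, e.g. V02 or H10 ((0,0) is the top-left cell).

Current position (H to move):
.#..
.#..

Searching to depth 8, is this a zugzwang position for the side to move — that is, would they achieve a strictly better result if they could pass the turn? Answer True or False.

[.#../.#..] H move#1: H02:+1/.###/.#..*, H12:+1/.#../.###
[.###/.#..] V move#2: V00:-1/####/##..*
[####/##..] H move#3: H12:+1/####/####*
[####/####] end (terminal -1, V#4); searched .#../.#.. to 8
if H skipped the turn, V would face:
~ [.#../.#..] V move#1: V00:-1/##../##.., V02:+1/.##./.##.*, V03:+1/.#.#/.#.#
~ [.##./.##.] end (terminal -1, H#2); searched .#../.#.. to 8
compare (H): move=+1 vs pass=-1

zugzwang(.#../.#.., H) = False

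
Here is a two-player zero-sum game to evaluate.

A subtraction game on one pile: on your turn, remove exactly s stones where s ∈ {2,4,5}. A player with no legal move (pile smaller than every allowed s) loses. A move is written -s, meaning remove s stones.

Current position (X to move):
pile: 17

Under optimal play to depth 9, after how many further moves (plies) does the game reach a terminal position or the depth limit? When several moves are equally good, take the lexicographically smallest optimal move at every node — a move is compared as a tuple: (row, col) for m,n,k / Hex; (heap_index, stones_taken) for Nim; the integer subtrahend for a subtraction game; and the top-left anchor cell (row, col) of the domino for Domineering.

ply 1, X at 17 | -2=+1→15*; -4=-1→13; -5=-1→12
ply 2, O at 15 | -2=-1→13*; -4=-1→11; -5=-1→10
ply 3, X at 13 | -2=-1→11; -4=-1→9; -5=+1→8*
ply 4, O at 8 | -2=-1→6*; -4=-1→4; -5=-1→3
ply 5, X at 6 | -2=-1→4; -4=-1→2; -5=+1→1*
ply 6: 1 is terminal -1 (O); from 17 depth 9

PV length from [17]: 5 plies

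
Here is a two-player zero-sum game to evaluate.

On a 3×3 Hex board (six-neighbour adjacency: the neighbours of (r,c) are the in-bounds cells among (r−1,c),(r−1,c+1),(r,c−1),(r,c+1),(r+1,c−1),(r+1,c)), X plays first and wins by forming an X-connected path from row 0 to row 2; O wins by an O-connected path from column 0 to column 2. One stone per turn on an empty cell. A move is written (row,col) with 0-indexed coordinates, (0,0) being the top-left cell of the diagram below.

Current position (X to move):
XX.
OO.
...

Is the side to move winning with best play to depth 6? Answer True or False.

p1 X@[XX./OO./...]: (0,2)[XXX/OO./...]-1* (1,2)[XX./OOX/...]-1 (2,0)[XX./OO./X..]-1 (2,1)[XX./OO./.X.]-1 (2,2)[XX./OO./..X]-1
p2 O@[XXX/OO./...]: (1,2)[XXX/OOO/...]+1* (2,0)[XXX/OO./O..]-1 (2,1)[XXX/OO./.O.]+1 (2,2)[XXX/OO./..O]+1
p3 X@[XXX/OOO/...] terminal -1; root [XX./OO./...] d6

X winning at [XX./OO./...]: False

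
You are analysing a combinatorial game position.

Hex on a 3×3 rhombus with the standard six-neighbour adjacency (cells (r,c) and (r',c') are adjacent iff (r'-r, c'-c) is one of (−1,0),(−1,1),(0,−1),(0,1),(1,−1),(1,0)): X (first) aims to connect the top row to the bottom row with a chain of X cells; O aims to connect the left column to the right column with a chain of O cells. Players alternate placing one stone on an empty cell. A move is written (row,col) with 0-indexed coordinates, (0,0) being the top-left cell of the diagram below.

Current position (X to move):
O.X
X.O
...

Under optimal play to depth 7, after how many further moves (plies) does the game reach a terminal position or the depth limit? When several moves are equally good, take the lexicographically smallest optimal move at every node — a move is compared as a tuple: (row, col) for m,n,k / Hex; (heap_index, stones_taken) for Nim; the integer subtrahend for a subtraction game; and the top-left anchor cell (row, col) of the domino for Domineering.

ply 1, X at O.X/X.O/... | (0,1)=-1→OXX/X.O/...; (1,1)=+1→O.X/XXO/...*; (2,0)=+1→O.X/X.O/X..; (2,1)=-1→O.X/X.O/.X.; (2,2)=-1→O.X/X.O/..X
ply 2, O at O.X/XXO/... | (0,1)=-1→OOX/XXO/...*; (2,0)=-1→O.X/XXO/O..; (2,1)=-1→O.X/XXO/.O.; (2,2)=-1→O.X/XXO/..O
ply 3, X at OOX/XXO/... | (2,0)=+1→OOX/XXO/X..*; (2,1)=+1→OOX/XXO/.X.; (2,2)=+1→OOX/XXO/..X
ply 4: OOX/XXO/X.. is terminal -1 (O); from O.X/X.O/... depth 7

PV length from [O.X/X.O/...]: 3 plies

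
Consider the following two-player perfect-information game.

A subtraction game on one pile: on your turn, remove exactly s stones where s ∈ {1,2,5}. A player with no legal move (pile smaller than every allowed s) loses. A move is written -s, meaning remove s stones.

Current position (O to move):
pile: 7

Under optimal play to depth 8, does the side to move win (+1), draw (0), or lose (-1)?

ply 1, O at 7 | -1=+1→6*; -2=-1→5; -5=-1→2
ply 2, X at 6 | -1=-1→5*; -2=-1→4; -5=-1→1
ply 3, O at 5 | -1=-1→4; -2=+1→3*; -5=+1→0
ply 4, X at 3 | -1=-1→2*; -2=-1→1
ply 5, O at 2 | -1=-1→1; -2=+1→0*
ply 6: 0 is terminal -1 (X); from 7 depth 8

value(7, O) = +1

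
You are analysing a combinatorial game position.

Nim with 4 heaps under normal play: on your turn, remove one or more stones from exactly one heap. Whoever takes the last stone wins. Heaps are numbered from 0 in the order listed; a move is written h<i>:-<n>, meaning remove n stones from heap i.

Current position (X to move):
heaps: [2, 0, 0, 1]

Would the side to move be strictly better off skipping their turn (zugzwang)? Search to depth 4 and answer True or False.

ply 1, X at (2,0,0,1) | h0:-1=+1→(1,0,0,1)*; h0:-2=-1→(0,0,0,1); h3:-1=-1→(2,0,0,0)
ply 2, O at (1,0,0,1) | h0:-1=-1→(0,0,0,1)*; h3:-1=-1→(1,0,0,0)
ply 3, X at (0,0,0,1) | h3:-1=+1→(0,0,0,0)*
ply 4: (0,0,0,0) is terminal -1 (O); from (2,0,0,1) depth 4
suppose X passes — search the same position with O to move:
pass> ply 1, O at (2,0,0,1) | h0:-1=+1→(1,0,0,1)*; h0:-2=-1→(0,0,0,1); h3:-1=-1→(2,0,0,0)
pass> ply 2, X at (1,0,0,1) | h0:-1=-1→(0,0,0,1)*; h3:-1=-1→(1,0,0,0)
pass> ply 3, O at (0,0,0,1) | h3:-1=+1→(0,0,0,0)*
pass> ply 4: (0,0,0,0) is terminal -1 (X); from (2,0,0,1) depth 4
for X: play +1, pass -1

zugzwang((2,0,0,1), X) = False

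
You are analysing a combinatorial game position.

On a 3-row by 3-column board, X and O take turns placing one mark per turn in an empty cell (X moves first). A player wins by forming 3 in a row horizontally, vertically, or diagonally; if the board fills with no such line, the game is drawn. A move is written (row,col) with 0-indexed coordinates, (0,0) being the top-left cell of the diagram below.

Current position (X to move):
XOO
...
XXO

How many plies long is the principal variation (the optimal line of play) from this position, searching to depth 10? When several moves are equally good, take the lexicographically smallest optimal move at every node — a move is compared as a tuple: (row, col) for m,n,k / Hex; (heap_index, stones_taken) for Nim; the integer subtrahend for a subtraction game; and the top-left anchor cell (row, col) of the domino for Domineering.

[XOO/.../XXO] X move#1: (1,0):+1/XOO/X../XXO*, (1,1):-1/XOO/.X./XXO, (1,2):+0/XOO/..X/XXO
[XOO/X../XXO] end (terminal -1, O#2); searched XOO/.../XXO to 10

PV length from [XOO/.../XXO]: 1 ply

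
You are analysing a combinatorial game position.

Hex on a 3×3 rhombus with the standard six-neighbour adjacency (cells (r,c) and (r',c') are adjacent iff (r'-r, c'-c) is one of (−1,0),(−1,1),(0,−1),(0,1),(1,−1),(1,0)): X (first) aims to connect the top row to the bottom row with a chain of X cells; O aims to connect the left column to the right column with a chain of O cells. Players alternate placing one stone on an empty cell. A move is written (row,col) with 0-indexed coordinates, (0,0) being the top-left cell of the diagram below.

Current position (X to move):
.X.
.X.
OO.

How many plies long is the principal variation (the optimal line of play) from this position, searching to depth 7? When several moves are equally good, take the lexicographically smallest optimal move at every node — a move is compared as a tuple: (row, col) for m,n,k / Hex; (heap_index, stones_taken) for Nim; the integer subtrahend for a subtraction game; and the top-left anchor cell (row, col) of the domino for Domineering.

PV length from [.X./.X./OO.]: 4 plies

[.X./.X./OO.] X move#1: (0,0):-1/XX./.X./OO.*, (0,2):-1/.XX/.X./OO., (1,0):-1/.X./XX./OO., (1,2):-1/.X./.XX/OO., (2,2):-1/.X./.X./OOX
[XX./.X./OO.] O move#2: (0,2):+1/XXO/.X./OO.*, (1,0):+1/XX./OX./OO., (1,2):+1/XX./.XO/OO., (2,2):+1/XX./.X./OOO
[XXO/.X./OO.] X move#3: (1,0):-1/XXO/XX./OO.*, (1,2):-1/XXO/.XX/OO., (2,2):-1/XXO/.X./OOX
[XXO/XX./OO.] O move#4: (1,2):+1/XXO/XXO/OO.*, (2,2):+1/XXO/XX./OOO
[XXO/XXO/OO.] end (terminal -1, X#5); searched .X./.X./OO. to 7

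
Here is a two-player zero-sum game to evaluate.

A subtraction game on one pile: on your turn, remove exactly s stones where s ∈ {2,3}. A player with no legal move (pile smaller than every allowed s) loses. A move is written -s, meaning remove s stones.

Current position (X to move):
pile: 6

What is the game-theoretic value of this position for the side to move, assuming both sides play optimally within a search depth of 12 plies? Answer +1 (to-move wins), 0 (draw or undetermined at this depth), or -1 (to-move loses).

value(6, X) = -1

ply 1, X at 6 | -2=-1→4*; -3=-1→3
ply 2, O at 4 | -2=-1→2; -3=+1→1*
ply 3: 1 is terminal -1 (X); from 6 depth 12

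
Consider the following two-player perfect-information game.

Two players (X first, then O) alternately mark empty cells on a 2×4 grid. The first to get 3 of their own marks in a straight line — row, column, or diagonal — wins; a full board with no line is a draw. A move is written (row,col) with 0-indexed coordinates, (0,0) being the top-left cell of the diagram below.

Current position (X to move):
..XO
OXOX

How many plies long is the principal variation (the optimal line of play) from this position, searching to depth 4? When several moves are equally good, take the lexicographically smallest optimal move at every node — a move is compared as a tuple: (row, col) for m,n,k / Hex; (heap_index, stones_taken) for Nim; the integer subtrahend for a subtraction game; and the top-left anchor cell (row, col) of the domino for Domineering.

ply 1, X at ..XO/OXOX | (0,0)=+0→X.XO/OXOX*; (0,1)=+0→.XXO/OXOX
ply 2, O at X.XO/OXOX | (0,1)=+0→XOXO/OXOX*
ply 3: XOXO/OXOX is terminal +0 (X); from ..XO/OXOX depth 4

PV length from [..XO/OXOX]: 2 plies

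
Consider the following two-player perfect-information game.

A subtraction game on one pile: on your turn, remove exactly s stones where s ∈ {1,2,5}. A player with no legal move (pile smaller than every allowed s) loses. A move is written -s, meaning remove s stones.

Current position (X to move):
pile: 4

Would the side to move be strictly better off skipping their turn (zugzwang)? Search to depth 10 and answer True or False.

zugzwang(4, X) = False

p1 X@[4]: -1[3]+1* -2[2]-1
p2 O@[3]: -1[2]-1* -2[1]-1
p3 X@[2]: -1[1]-1 -2[0]+1*
p4 O@[0] terminal -1; root [4] d10
pass branch (O moves first from the same position):
  | p1 O@[4]: -1[3]+1* -2[2]-1
  | p2 X@[3]: -1[2]-1* -2[1]-1
  | p3 O@[2]: -1[1]-1 -2[0]+1*
  | p4 X@[0] terminal -1; root [4] d10
X moving scores +1; X passing scores -1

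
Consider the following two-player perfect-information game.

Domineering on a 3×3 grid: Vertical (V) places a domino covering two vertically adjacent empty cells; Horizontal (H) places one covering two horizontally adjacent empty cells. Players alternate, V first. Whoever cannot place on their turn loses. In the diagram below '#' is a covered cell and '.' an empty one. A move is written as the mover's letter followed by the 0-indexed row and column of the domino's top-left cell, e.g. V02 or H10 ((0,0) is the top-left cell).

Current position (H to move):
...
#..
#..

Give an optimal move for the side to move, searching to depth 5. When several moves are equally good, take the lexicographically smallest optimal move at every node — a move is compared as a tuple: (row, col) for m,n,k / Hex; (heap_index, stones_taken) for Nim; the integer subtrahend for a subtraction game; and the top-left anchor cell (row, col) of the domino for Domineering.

ply 1, H at .../#../#.. | H00=-1→##./#../#..; H01=-1→.##/#../#..; H11=+1→.../###/#..*; H21=-1→.../#../###
ply 2: .../###/#.. is terminal -1 (V); from .../#../#.. depth 5

H's best at [.../#../#..]: H11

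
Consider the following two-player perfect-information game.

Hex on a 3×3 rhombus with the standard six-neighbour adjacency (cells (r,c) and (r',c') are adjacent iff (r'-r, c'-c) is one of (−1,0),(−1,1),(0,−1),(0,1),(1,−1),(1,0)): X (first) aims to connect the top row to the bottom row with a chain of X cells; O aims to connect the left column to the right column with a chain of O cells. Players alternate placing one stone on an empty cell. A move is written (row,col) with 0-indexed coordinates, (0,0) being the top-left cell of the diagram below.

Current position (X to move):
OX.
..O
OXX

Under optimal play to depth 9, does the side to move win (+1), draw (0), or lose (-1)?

[OX./..O/OXX] X move#1: (0,2):-1/OXX/..O/OXX, (1,0):-1/OX./X.O/OXX, (1,1):+1/OX./.XO/OXX*
[OX./.XO/OXX] end (terminal -1, O#2); searched OX./..O/OXX to 9

value(OX./..O/OXX, X) = +1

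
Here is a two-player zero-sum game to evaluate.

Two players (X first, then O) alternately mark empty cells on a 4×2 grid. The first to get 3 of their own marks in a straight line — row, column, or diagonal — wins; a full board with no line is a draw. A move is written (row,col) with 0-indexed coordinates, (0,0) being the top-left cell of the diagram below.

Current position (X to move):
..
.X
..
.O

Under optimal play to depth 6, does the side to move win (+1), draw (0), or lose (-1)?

value(../.X/../.O, X) = 0

[../.X/../.O] X move#1: (0,0):+0/X./.X/../.O*, (0,1):+0/.X/.X/../.O, (1,0):+0/../XX/../.O, (2,0):+0/../.X/X./.O, (2,1):+0/../.X/.X/.O, (3,0):+0/../.X/../XO
[X./.X/../.O] O move#2: (0,1):+0/XO/.X/../.O*, (1,0):+0/X./OX/../.O, (2,0):+0/X./.X/O./.O, (2,1):+0/X./.X/.O/.O, (3,0):+0/X./.X/../OO
[XO/.X/../.O] X move#3: (1,0):+0/XO/XX/../.O*, (2,0):+0/XO/.X/X./.O, (2,1):+0/XO/.X/.X/.O, (3,0):+0/XO/.X/../XO
[XO/XX/../.O] O move#4: (2,0):+0/XO/XX/O./.O*, (2,1):-1/XO/XX/.O/.O, (3,0):-1/XO/XX/../OO
[XO/XX/O./.O] X move#5: (2,1):+0/XO/XX/OX/.O*, (3,0):+0/XO/XX/O./XO
[XO/XX/OX/.O] O move#6: (3,0):+0/XO/XX/OX/OO*
[XO/XX/OX/OO] end (terminal +0, X#7); searched ../.X/../.O to 6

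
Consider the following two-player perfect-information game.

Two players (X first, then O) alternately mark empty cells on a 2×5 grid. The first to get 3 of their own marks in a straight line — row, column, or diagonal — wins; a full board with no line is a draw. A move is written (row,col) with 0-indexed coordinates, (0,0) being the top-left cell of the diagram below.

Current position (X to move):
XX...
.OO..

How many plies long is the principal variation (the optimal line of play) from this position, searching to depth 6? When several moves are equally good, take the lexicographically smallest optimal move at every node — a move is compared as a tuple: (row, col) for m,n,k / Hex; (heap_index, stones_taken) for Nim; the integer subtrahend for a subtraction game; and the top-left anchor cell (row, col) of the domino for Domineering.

PV length from [XX.../.OO..]: 1 ply

ply 1, X at XX.../.OO.. | (0,2)=+1→XXX../.OO..*; (0,3)=-1→XX.X./.OO..; (0,4)=-1→XX..X/.OO..; (1,0)=-1→XX.../XOO..; (1,3)=-1→XX.../.OOX.; (1,4)=-1→XX.../.OO.X
ply 2: XXX../.OO.. is terminal -1 (O); from XX.../.OO.. depth 6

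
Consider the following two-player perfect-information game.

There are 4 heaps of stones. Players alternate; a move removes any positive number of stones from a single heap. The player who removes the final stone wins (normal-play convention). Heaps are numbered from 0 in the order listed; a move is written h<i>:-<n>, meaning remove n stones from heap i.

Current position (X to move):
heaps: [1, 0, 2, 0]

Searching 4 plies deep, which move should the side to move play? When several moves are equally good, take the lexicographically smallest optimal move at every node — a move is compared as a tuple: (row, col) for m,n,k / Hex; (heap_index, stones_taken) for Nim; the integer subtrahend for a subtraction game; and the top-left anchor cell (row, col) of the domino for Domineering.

X's best at [(1,0,2,0)]: h2:-1

ply 1, X at (1,0,2,0) | h0:-1=-1→(0,0,2,0); h2:-1=+1→(1,0,1,0)*; h2:-2=-1→(1,0,0,0)
ply 2, O at (1,0,1,0) | h0:-1=-1→(0,0,1,0)*; h2:-1=-1→(1,0,0,0)
ply 3, X at (0,0,1,0) | h2:-1=+1→(0,0,0,0)*
ply 4: (0,0,0,0) is terminal -1 (O); from (1,0,2,0) depth 4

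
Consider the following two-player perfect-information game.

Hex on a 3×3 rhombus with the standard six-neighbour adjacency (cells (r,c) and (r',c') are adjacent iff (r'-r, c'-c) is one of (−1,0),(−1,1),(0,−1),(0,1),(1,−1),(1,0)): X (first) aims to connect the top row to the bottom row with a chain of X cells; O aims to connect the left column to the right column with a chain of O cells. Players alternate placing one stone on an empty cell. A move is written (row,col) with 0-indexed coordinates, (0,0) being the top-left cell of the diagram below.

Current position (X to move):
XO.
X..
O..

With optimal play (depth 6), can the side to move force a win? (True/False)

ply 1, X at XO./X../O.. | (0,2)=-1→XOX/X../O..; (1,1)=-1→XO./XX./O..; (1,2)=+1→XO./X.X/O..*; (2,1)=-1→XO./X../OX.; (2,2)=-1→XO./X../O.X
ply 2, O at XO./X.X/O.. | (0,2)=-1→XOO/X.X/O..*; (1,1)=-1→XO./XOX/O..; (2,1)=-1→XO./X.X/OO.; (2,2)=-1→XO./X.X/O.O
ply 3, X at XOO/X.X/O.. | (1,1)=+1→XOO/XXX/O..*; (2,1)=-1→XOO/X.X/OX.; (2,2)=-1→XOO/X.X/O.X
ply 4, O at XOO/XXX/O.. | (2,1)=-1→XOO/XXX/OO.*; (2,2)=-1→XOO/XXX/O.O
ply 5, X at XOO/XXX/OO. | (2,2)=+1→XOO/XXX/OOX*
ply 6: XOO/XXX/OOX is terminal -1 (O); from XO./X../O.. depth 6

X winning at [XO./X../O..]: True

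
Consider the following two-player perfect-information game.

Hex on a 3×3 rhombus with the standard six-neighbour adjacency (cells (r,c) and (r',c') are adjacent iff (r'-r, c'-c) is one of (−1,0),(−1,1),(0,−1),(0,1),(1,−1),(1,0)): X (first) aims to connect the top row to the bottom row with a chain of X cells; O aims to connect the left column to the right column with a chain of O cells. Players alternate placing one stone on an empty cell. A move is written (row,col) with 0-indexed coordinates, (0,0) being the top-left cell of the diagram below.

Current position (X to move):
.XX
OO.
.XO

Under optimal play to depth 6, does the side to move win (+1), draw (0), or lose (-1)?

value(.XX/OO./.XO, X) = +1

[.XX/OO./.XO] X move#1: (0,0):-1/XXX/OO./.XO, (1,2):+1/.XX/OOX/.XO*, (2,0):-1/.XX/OO./XXO
[.XX/OOX/.XO] end (terminal -1, O#2); searched .XX/OO./.XO to 6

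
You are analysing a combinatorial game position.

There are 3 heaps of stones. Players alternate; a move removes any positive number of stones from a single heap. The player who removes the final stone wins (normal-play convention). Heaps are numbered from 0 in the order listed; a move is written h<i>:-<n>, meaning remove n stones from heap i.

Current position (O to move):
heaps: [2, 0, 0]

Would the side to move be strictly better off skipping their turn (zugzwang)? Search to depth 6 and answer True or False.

p1 O@[(2,0,0)]: h0:-1[(1,0,0)]-1 h0:-2[(0,0,0)]+1*
p2 X@[(0,0,0)] terminal -1; root [(2,0,0)] d6
if O skipped the turn, X would face:
~ p1 X@[(2,0,0)]: h0:-1[(1,0,0)]-1 h0:-2[(0,0,0)]+1*
~ p2 O@[(0,0,0)] terminal -1; root [(2,0,0)] d6
compare (O): move=+1 vs pass=-1

zugzwang((2,0,0), O) = False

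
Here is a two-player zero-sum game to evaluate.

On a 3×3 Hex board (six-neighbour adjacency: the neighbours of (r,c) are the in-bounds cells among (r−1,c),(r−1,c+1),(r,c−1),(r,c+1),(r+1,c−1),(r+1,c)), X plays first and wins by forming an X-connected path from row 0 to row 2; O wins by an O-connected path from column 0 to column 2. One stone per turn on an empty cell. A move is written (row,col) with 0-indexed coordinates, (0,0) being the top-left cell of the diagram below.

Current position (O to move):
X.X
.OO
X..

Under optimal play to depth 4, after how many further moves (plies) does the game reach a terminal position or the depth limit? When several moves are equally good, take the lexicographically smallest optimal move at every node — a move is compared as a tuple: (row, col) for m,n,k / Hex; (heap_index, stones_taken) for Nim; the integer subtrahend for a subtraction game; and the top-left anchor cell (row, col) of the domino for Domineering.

PV length from [X.X/.OO/X..]: 1 ply

ply 1, O at X.X/.OO/X.. | (0,1)=-1→XOX/.OO/X..; (1,0)=+1→X.X/OOO/X..*; (2,1)=-1→X.X/.OO/XO.; (2,2)=-1→X.X/.OO/X.O
ply 2: X.X/OOO/X.. is terminal -1 (X); from X.X/.OO/X.. depth 4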